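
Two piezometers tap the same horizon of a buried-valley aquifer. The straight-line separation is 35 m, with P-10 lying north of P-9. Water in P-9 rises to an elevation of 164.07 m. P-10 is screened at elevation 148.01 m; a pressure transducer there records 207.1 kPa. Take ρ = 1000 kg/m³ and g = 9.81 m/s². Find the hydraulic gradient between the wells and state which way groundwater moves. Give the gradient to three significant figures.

i ≈ 0.144; groundwater flows toward the south

Total head at P-9: h = 164.07 m (water level in the piezometer is the total head).
Pressure head at P-10: ψ = P/(ρg) = 207.1×1000 / (1000 × 9.81) = 21.11 m.
Total head at P-10: h = z + ψ = 148.01 + 21.11 = 169.12 m.
Head difference: h(P-9) − h(P-10) = 164.07 − 169.12 = -5.05 m.
Hydraulic gradient: i = |Δh| / L = 5.05 / 35 = 0.144.
Flow is from higher to lower head: from P-10 toward P-9, i.e. toward the south.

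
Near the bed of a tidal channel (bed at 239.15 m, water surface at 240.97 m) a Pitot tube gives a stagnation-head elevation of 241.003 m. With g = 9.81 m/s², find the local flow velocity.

v ≈ 0.805 m/s

Near the bed, under hydrostatic conditions, the piezometric head (z + ψ) equals the free-surface elevation, 240.97 m.
Velocity head = total − piezometric = 241.003 − 240.97 = 0.033 m.
v = √(2g·h_v) = √(2 × 9.81 × 0.033) = 0.805 m/s.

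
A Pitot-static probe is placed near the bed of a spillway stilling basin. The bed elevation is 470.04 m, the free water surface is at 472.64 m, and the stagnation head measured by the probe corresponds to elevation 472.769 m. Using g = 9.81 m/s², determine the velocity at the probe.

v ≈ 1.59 m/s

Near the bed, under hydrostatic conditions, the piezometric head (z + ψ) equals the free-surface elevation, 472.64 m.
Velocity head = total − piezometric = 472.769 − 472.64 = 0.129 m.
v = √(2g·h_v) = √(2 × 9.81 × 0.129) = 1.59 m/s.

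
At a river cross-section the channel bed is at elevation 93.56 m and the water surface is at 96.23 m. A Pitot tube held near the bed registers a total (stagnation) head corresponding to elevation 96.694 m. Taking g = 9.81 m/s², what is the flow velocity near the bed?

Near the bed, under hydrostatic conditions, the piezometric head (z + ψ) equals the free-surface elevation, 96.23 m.
Velocity head = total − piezometric = 96.694 − 96.23 = 0.464 m.
v = √(2g·h_v) = √(2 × 9.81 × 0.464) = 3.02 m/s.

v ≈ 3.02 m/s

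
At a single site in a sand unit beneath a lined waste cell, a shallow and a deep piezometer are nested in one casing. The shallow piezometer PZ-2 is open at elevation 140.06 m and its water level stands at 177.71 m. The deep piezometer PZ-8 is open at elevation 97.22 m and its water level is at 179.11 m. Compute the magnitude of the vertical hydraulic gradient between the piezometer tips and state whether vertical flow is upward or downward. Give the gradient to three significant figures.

|i_v| ≈ 0.0327; vertical flow is upward

Total head at PZ-2: h = 177.71 m (water level in the standpipe).
Total head at PZ-8: h = 179.11 m.
Δh = h(PZ-2) − h(PZ-8) = 177.71 − 179.11 = -1.40 m.
Vertical separation Δz = 140.06 − 97.22 = 42.84 m.
|i_v| = |Δh| / Δz = 1.40 / 42.84 = 0.0327.
Head is higher in the deep piezometer, so vertical flow is upward (discharge condition).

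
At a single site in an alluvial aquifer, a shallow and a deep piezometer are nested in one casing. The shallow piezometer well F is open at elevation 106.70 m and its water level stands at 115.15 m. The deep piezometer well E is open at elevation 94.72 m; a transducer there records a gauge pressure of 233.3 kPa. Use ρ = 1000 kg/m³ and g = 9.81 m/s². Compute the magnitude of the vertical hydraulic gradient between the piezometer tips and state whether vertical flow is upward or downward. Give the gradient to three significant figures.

|i_v| ≈ 0.280; vertical flow is upward

Total head at well F: h = 115.15 m (water level in the standpipe).
Pressure head at well E: ψ = P/(ρg) = 233.3×1000 / (1000 × 9.81) = 23.78 m.
Total head at well E: h = z + ψ = 94.72 + 23.78 = 118.50 m.
Δh = h(well F) − h(well E) = 115.15 − 118.50 = -3.35 m.
Vertical separation Δz = 106.70 − 94.72 = 11.98 m.
|i_v| = |Δh| / Δz = 3.35 / 11.98 = 0.280.
Head is higher in the deep piezometer, so vertical flow is upward (discharge condition).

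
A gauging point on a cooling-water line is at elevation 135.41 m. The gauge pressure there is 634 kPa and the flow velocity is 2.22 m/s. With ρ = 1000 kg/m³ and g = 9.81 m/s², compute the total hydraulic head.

Pressure head ψ = P/(ρg) = 634×1000 / (1000 × 9.81) = 64.63 m.
Velocity head = v²/(2g) = 2.22² / (2 × 9.81) = 0.251 m.
h = z + ψ + v²/(2g) = 135.41 + 64.63 + 0.251 = 200.29 m.

h ≈ 200.29 m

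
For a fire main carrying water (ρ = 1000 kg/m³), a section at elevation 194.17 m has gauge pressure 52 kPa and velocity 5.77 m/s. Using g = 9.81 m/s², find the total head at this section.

Pressure head ψ = P/(ρg) = 52×1000 / (1000 × 9.81) = 5.30 m.
Velocity head = v²/(2g) = 5.77² / (2 × 9.81) = 1.697 m.
h = z + ψ + v²/(2g) = 194.17 + 5.30 + 1.697 = 201.17 m.

h ≈ 201.17 m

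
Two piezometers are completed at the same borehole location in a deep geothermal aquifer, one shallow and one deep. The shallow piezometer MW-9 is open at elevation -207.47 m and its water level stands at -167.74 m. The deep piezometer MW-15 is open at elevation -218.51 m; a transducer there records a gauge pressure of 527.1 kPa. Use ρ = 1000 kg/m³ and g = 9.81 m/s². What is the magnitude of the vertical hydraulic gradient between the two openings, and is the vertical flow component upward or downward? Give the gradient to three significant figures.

|i_v| ≈ 0.268; vertical flow is upward

Total head at MW-9: h = -167.74 m (water level in the standpipe).
Pressure head at MW-15: ψ = P/(ρg) = 527.1×1000 / (1000 × 9.81) = 53.73 m.
Total head at MW-15: h = z + ψ = -218.51 + 53.73 = -164.78 m.
Δh = h(MW-9) − h(MW-15) = -167.74 − (-164.78) = -2.96 m.
Vertical separation Δz = -207.47 − (-218.51) = 11.04 m.
|i_v| = |Δh| / Δz = 2.96 / 11.04 = 0.268.
Head is higher in the deep piezometer, so vertical flow is upward (discharge condition).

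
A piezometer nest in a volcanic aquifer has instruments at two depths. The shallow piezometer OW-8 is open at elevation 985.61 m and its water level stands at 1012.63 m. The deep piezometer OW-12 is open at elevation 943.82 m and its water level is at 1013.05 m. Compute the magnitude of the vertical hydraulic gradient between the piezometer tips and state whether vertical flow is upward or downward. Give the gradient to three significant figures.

Total head at OW-8: h = 1012.63 m (water level in the standpipe).
Total head at OW-12: h = 1013.05 m.
Δh = h(OW-8) − h(OW-12) = 1012.63 − 1013.05 = -0.42 m.
Vertical separation Δz = 985.61 − 943.82 = 41.79 m.
|i_v| = |Δh| / Δz = 0.42 / 41.79 = 0.0101.
Head is higher in the deep piezometer, so vertical flow is upward (discharge condition).

|i_v| ≈ 0.0101; vertical flow is upward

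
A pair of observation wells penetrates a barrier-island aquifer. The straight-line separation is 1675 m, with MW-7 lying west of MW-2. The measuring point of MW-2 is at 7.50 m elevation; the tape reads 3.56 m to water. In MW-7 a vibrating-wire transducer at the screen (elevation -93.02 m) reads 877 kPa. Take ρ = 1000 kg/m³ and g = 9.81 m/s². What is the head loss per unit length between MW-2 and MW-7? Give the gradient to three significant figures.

Total head at MW-2: h = 7.50 − 3.56 = 3.94 m.
Pressure head at MW-7: ψ = P/(ρg) = 877×1000 / (1000 × 9.81) = 89.40 m.
Total head at MW-7: h = z + ψ = -93.02 + 89.40 = -3.62 m.
Head difference: h(MW-2) − h(MW-7) = 3.94 − (-3.62) = 7.56 m.
Hydraulic gradient: i = |Δh| / L = 7.56 / 1675 = 0.00451.

i ≈ 0.00451 m/m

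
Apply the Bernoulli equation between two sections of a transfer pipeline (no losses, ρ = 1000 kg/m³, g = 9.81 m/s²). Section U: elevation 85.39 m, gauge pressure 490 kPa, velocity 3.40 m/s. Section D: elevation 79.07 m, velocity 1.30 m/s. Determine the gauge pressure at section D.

P₂ ≈ 557 kPa

Pressure head at U: ψ₁ = P₁/(ρg) = 490×1000 / (1000 × 9.81) = 49.95 m.
Velocity heads: v₁²/2g = 3.40²/19.62 = 0.589 m; v₂²/2g = 1.30²/19.62 = 0.086 m.
Total head H = z₁ + ψ₁ + v₁²/2g = 85.39 + 49.95 + 0.589 = 135.93 m.
ψ₂ = H − z₂ − v₂²/2g = 135.93 − 79.07 − 0.086 = 56.77 m.
P₂ = ρgψ₂ = 1000 × 9.81 × 56.77 ≈ 557 kPa.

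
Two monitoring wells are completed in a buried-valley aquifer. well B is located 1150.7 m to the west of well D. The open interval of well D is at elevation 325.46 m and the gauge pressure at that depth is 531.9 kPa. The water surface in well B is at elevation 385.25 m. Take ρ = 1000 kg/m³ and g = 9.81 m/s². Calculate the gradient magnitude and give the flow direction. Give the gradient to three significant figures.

i ≈ 0.00484; groundwater flows toward the east

Pressure head at well D: ψ = P/(ρg) = 531.9×1000 / (1000 × 9.81) = 54.22 m.
Total head at well D: h = z + ψ = 325.46 + 54.22 = 379.68 m.
Total head at well B: h = 385.25 m (water level in the piezometer is the total head).
Head difference: h(well D) − h(well B) = 379.68 − 385.25 = -5.57 m.
Hydraulic gradient: i = |Δh| / L = 5.57 / 1150.7 = 0.00484.
Flow is from higher to lower head: from well B toward well D, i.e. toward the east.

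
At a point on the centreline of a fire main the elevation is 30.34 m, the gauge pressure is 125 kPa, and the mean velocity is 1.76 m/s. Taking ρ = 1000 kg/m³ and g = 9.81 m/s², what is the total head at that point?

Pressure head ψ = P/(ρg) = 125×1000 / (1000 × 9.81) = 12.74 m.
Velocity head = v²/(2g) = 1.76² / (2 × 9.81) = 0.158 m.
h = z + ψ + v²/(2g) = 30.34 + 12.74 + 0.158 = 43.24 m.

h ≈ 43.24 m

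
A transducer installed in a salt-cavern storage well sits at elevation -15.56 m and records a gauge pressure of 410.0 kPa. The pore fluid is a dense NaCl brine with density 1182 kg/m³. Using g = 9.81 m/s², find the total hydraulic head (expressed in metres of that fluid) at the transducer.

h ≈ 19.80 m

ψ = P/(ρg) = 410.0×1000 / (1182 × 9.81) = 35.36 m.
h = z + ψ = -15.56 + 35.36 = 19.80 m.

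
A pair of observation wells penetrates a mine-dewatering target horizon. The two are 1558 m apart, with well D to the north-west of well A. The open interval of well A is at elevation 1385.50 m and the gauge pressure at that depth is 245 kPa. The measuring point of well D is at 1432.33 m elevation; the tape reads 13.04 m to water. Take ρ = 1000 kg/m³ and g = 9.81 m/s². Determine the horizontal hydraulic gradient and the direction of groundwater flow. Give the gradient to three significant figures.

i ≈ 0.00566; groundwater flows toward the south-east

Pressure head at well A: ψ = P/(ρg) = 245×1000 / (1000 × 9.81) = 24.97 m.
Total head at well A: h = z + ψ = 1385.50 + 24.97 = 1410.47 m.
Total head at well D: h = 1432.33 − 13.04 = 1419.29 m.
Head difference: h(well A) − h(well D) = 1410.47 − 1419.29 = -8.82 m.
Hydraulic gradient: i = |Δh| / L = 8.82 / 1558 = 0.00566.
Flow is from higher to lower head: from well D toward well A, i.e. toward the south-east.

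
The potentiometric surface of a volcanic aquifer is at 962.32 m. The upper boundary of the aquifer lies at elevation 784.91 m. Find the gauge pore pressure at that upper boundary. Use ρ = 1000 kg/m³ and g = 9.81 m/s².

Pressure head at the aquifer top: ψ = h − z = 962.32 − 784.91 = 177.41 m.
P = ρgψ = 1000 × 9.81 × 177.41 = 1740392 Pa ≈ 1740 kPa.

P ≈ 1740 kPa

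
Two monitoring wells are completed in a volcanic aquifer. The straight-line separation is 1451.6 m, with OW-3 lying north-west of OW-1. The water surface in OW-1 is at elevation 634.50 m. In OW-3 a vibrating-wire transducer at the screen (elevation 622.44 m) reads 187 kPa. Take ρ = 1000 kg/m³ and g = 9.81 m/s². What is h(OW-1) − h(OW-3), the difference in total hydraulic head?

Total head at OW-1: h = 634.50 m (water level in the piezometer is the total head).
Pressure head at OW-3: ψ = P/(ρg) = 187×1000 / (1000 × 9.81) = 19.06 m.
Total head at OW-3: h = z + ψ = 622.44 + 19.06 = 641.50 m.
Head difference: h(OW-1) − h(OW-3) = 634.50 − 641.50 = -7.00 m.

Δh ≈ -7.00 m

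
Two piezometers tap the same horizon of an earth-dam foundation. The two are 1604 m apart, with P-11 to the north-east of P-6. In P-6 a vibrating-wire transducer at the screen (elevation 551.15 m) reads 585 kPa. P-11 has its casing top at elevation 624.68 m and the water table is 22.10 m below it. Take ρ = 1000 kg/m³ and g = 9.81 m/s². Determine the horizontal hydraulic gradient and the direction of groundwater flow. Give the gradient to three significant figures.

Pressure head at P-6: ψ = P/(ρg) = 585×1000 / (1000 × 9.81) = 59.63 m.
Total head at P-6: h = z + ψ = 551.15 + 59.63 = 610.78 m.
Total head at P-11: h = 624.68 − 22.10 = 602.58 m.
Head difference: h(P-6) − h(P-11) = 610.78 − 602.58 = 8.20 m.
Hydraulic gradient: i = |Δh| / L = 8.20 / 1604 = 0.00511.
Flow is from higher to lower head: from P-6 toward P-11, i.e. toward the north-east.

i ≈ 0.00511; groundwater flows toward the north-east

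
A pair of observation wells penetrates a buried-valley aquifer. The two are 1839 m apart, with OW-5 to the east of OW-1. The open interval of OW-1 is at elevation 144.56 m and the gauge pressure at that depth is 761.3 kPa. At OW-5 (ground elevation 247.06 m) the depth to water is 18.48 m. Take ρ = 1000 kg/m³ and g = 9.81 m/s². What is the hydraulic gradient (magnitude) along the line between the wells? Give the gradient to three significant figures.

Pressure head at OW-1: ψ = P/(ρg) = 761.3×1000 / (1000 × 9.81) = 77.60 m.
Total head at OW-1: h = z + ψ = 144.56 + 77.60 = 222.16 m.
Total head at OW-5: h = 247.06 − 18.48 = 228.58 m.
Head difference: h(OW-1) − h(OW-5) = 222.16 − 228.58 = -6.42 m.
Hydraulic gradient: i = |Δh| / L = 6.42 / 1839 = 0.00349.

i ≈ 0.00349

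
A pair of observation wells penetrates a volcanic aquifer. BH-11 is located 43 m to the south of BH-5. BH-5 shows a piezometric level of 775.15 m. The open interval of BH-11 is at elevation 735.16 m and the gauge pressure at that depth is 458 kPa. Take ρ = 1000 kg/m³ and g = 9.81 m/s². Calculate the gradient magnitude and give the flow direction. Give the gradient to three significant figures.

Total head at BH-5: h = 775.15 m (water level in the piezometer is the total head).
Pressure head at BH-11: ψ = P/(ρg) = 458×1000 / (1000 × 9.81) = 46.69 m.
Total head at BH-11: h = z + ψ = 735.16 + 46.69 = 781.85 m.
Head difference: h(BH-5) − h(BH-11) = 775.15 − 781.85 = -6.70 m.
Hydraulic gradient: i = |Δh| / L = 6.70 / 43 = 0.156.
Flow is from higher to lower head: from BH-11 toward BH-5, i.e. toward the north.

i ≈ 0.156; groundwater flows toward the north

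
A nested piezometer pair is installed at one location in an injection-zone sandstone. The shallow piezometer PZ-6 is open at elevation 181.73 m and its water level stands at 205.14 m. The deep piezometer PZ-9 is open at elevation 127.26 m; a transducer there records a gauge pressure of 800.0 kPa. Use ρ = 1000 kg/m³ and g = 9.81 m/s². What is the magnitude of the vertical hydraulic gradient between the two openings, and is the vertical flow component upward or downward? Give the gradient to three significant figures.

|i_v| ≈ 0.0674; vertical flow is upward

Total head at PZ-6: h = 205.14 m (water level in the standpipe).
Pressure head at PZ-9: ψ = P/(ρg) = 800.0×1000 / (1000 × 9.81) = 81.55 m.
Total head at PZ-9: h = z + ψ = 127.26 + 81.55 = 208.81 m.
Δh = h(PZ-6) − h(PZ-9) = 205.14 − 208.81 = -3.67 m.
Vertical separation Δz = 181.73 − 127.26 = 54.47 m.
|i_v| = |Δh| / Δz = 3.67 / 54.47 = 0.0674.
Head is higher in the deep piezometer, so vertical flow is upward (discharge condition).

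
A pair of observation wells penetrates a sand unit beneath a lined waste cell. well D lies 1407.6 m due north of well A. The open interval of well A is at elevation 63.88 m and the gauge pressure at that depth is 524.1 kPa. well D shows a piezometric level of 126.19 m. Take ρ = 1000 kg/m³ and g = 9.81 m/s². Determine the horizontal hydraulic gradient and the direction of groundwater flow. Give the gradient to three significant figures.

Pressure head at well A: ψ = P/(ρg) = 524.1×1000 / (1000 × 9.81) = 53.43 m.
Total head at well A: h = z + ψ = 63.88 + 53.43 = 117.31 m.
Total head at well D: h = 126.19 m (water level in the piezometer is the total head).
Head difference: h(well A) − h(well D) = 117.31 − 126.19 = -8.88 m.
Hydraulic gradient: i = |Δh| / L = 8.88 / 1407.6 = 0.00631.
Flow is from higher to lower head: from well D toward well A, i.e. toward the south.

i ≈ 0.00631; groundwater flows toward the south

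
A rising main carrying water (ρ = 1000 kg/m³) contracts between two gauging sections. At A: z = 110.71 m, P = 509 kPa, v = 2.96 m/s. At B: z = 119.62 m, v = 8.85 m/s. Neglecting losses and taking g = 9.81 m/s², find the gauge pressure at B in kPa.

Pressure head at A: ψ₁ = P₁/(ρg) = 509×1000 / (1000 × 9.81) = 51.89 m.
Velocity heads: v₁²/2g = 2.96²/19.62 = 0.447 m; v₂²/2g = 8.85²/19.62 = 3.992 m.
Total head H = z₁ + ψ₁ + v₁²/2g = 110.71 + 51.89 + 0.447 = 163.05 m.
ψ₂ = H − z₂ − v₂²/2g = 163.05 − 119.62 − 3.992 = 39.44 m.
P₂ = ρgψ₂ = 1000 × 9.81 × 39.44 ≈ 387 kPa.

P₂ ≈ 387 kPa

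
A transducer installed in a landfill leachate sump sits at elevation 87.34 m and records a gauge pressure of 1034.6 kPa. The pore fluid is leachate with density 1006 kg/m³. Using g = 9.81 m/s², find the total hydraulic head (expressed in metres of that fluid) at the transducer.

ψ = P/(ρg) = 1034.6×1000 / (1006 × 9.81) = 104.83 m.
h = z + ψ = 87.34 + 104.83 = 192.17 m.

h ≈ 192.17 m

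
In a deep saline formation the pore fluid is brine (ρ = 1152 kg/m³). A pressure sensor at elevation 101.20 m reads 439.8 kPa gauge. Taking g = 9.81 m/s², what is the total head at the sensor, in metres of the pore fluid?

ψ = P/(ρg) = 439.8×1000 / (1152 × 9.81) = 38.92 m.
h = z + ψ = 101.20 + 38.92 = 140.12 m.

h ≈ 140.12 m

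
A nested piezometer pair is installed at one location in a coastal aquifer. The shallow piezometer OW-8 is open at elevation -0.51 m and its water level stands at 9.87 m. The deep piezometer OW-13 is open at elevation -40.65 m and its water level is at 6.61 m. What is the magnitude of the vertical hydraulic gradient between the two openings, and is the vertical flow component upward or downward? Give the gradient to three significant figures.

|i_v| ≈ 0.0812; vertical flow is downward

Total head at OW-8: h = 9.87 m (water level in the standpipe).
Total head at OW-13: h = 6.61 m.
Δh = h(OW-8) − h(OW-13) = 9.87 − 6.61 = 3.26 m.
Vertical separation Δz = -0.51 − (-40.65) = 40.14 m.
|i_v| = |Δh| / Δz = 3.26 / 40.14 = 0.0812.
Head is higher in the shallow piezometer, so vertical flow is downward (recharge condition).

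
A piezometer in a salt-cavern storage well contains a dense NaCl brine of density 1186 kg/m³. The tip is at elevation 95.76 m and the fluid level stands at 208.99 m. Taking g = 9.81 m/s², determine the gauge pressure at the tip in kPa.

Pressure head ψ = h − z = 208.99 − 95.76 = 113.23 m.
P = ρgψ = 1186 × 9.81 × 113.23 = 1317393 Pa ≈ 1320 kPa.

P ≈ 1320 kPa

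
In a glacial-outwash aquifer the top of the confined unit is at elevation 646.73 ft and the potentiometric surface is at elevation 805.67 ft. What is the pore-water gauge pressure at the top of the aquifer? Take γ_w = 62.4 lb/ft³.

P ≈ 68.9 psi

Pressure head at the aquifer top: ψ = h − z = 805.67 − 646.73 = 158.94 ft.
P = γψ/144 = 62.4 × 158.94 / 144 = 68.9 psi.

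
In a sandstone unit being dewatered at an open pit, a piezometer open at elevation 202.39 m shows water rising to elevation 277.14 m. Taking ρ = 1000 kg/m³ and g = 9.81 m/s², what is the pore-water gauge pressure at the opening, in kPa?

P ≈ 733 kPa

Pressure head ψ = h − z = 277.14 − 202.39 = 74.75 m.
P = ρgψ = 1000 × 9.81 × 74.75 = 733298 Pa ≈ 733 kPa.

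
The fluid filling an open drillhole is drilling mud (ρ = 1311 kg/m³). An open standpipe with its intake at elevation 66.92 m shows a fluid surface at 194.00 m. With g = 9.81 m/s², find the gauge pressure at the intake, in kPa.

Pressure head ψ = h − z = 194.00 − 66.92 = 127.08 m.
P = ρgψ = 1311 × 9.81 × 127.08 = 1634364 Pa ≈ 1630 kPa.

P ≈ 1630 kPa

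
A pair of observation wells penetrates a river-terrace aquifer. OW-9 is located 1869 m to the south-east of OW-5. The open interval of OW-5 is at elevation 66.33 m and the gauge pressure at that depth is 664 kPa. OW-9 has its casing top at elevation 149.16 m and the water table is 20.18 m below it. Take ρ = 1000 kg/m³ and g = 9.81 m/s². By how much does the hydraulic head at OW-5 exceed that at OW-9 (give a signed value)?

Δh ≈ 5.04 m

Pressure head at OW-5: ψ = P/(ρg) = 664×1000 / (1000 × 9.81) = 67.69 m.
Total head at OW-5: h = z + ψ = 66.33 + 67.69 = 134.02 m.
Total head at OW-9: h = 149.16 − 20.18 = 128.98 m.
Head difference: h(OW-5) − h(OW-9) = 134.02 − 128.98 = 5.04 m.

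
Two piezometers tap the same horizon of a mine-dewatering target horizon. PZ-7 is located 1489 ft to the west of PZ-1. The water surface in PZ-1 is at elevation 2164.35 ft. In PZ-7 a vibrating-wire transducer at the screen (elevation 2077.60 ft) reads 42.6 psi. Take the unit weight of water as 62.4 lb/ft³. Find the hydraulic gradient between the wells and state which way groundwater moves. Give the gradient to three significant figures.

Total head at PZ-1: h = 2164.35 ft (water level in the piezometer is the total head).
Pressure head at PZ-7: ψ = 144·P/γ = 144 × 42.6 / 62.4 = 98.31 ft.
Total head at PZ-7: h = z + ψ = 2077.60 + 98.31 = 2175.91 ft.
Head difference: h(PZ-1) − h(PZ-7) = 2164.35 − 2175.91 = -11.56 ft.
Hydraulic gradient: i = |Δh| / L = 11.56 / 1489 = 0.00776.
Flow is from higher to lower head: from PZ-7 toward PZ-1, i.e. toward the east.

i ≈ 0.00776; groundwater flows toward the east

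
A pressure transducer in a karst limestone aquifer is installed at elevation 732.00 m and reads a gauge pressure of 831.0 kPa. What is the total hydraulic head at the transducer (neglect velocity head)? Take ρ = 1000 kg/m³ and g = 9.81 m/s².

ψ = P/(ρg) = 831.0×1000 / (1000 × 9.81) = 84.71 m.
h = z + ψ = 732.00 + 84.71 = 816.71 m.

h ≈ 816.71 m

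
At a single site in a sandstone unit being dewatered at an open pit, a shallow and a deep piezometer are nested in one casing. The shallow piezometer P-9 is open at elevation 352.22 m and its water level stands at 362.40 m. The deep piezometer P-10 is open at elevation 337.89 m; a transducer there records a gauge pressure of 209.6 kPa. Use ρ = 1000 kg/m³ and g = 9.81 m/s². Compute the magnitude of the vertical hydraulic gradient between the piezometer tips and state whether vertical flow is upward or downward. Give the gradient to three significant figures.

|i_v| ≈ 0.219; vertical flow is downward

Total head at P-9: h = 362.40 m (water level in the standpipe).
Pressure head at P-10: ψ = P/(ρg) = 209.6×1000 / (1000 × 9.81) = 21.37 m.
Total head at P-10: h = z + ψ = 337.89 + 21.37 = 359.26 m.
Δh = h(P-9) − h(P-10) = 362.40 − 359.26 = 3.14 m.
Vertical separation Δz = 352.22 − 337.89 = 14.33 m.
|i_v| = |Δh| / Δz = 3.14 / 14.33 = 0.219.
Head is higher in the shallow piezometer, so vertical flow is downward (recharge condition).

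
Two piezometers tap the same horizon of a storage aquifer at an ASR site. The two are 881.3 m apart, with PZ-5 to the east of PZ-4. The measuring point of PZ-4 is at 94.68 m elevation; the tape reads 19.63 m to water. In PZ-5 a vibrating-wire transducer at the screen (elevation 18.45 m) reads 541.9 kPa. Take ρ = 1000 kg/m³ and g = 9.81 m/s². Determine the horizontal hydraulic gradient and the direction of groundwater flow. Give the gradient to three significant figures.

i ≈ 0.00154; groundwater flows toward the east

Total head at PZ-4: h = 94.68 − 19.63 = 75.05 m.
Pressure head at PZ-5: ψ = P/(ρg) = 541.9×1000 / (1000 × 9.81) = 55.24 m.
Total head at PZ-5: h = z + ψ = 18.45 + 55.24 = 73.69 m.
Head difference: h(PZ-4) − h(PZ-5) = 75.05 − 73.69 = 1.36 m.
Hydraulic gradient: i = |Δh| / L = 1.36 / 881.3 = 0.00154.
Flow is from higher to lower head: from PZ-4 toward PZ-5, i.e. toward the east.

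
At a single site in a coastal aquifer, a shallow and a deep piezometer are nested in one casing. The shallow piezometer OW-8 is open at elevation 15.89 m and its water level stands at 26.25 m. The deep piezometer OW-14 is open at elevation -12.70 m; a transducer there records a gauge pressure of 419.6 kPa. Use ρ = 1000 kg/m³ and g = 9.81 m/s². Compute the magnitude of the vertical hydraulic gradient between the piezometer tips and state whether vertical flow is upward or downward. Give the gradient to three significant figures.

Total head at OW-8: h = 26.25 m (water level in the standpipe).
Pressure head at OW-14: ψ = P/(ρg) = 419.6×1000 / (1000 × 9.81) = 42.77 m.
Total head at OW-14: h = z + ψ = -12.70 + 42.77 = 30.07 m.
Δh = h(OW-8) − h(OW-14) = 26.25 − 30.07 = -3.82 m.
Vertical separation Δz = 15.89 − (-12.70) = 28.59 m.
|i_v| = |Δh| / Δz = 3.82 / 28.59 = 0.134.
Head is higher in the deep piezometer, so vertical flow is upward (discharge condition).

|i_v| ≈ 0.134; vertical flow is upward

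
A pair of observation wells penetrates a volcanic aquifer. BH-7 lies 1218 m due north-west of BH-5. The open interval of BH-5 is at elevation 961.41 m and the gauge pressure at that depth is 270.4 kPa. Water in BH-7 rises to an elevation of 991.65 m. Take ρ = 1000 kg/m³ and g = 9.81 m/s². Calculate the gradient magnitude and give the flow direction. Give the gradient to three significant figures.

Pressure head at BH-5: ψ = P/(ρg) = 270.4×1000 / (1000 × 9.81) = 27.56 m.
Total head at BH-5: h = z + ψ = 961.41 + 27.56 = 988.97 m.
Total head at BH-7: h = 991.65 m (water level in the piezometer is the total head).
Head difference: h(BH-5) − h(BH-7) = 988.97 − 991.65 = -2.68 m.
Hydraulic gradient: i = |Δh| / L = 2.68 / 1218 = 0.00220.
Flow is from higher to lower head: from BH-7 toward BH-5, i.e. toward the south-east.

i ≈ 0.00220; groundwater flows toward the south-east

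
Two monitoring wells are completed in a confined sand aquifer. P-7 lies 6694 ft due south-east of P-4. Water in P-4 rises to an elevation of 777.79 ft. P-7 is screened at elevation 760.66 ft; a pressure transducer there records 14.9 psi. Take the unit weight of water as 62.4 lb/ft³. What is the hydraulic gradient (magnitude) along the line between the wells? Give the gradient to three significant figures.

Total head at P-4: h = 777.79 ft (water level in the piezometer is the total head).
Pressure head at P-7: ψ = 144·P/γ = 144 × 14.9 / 62.4 = 34.38 ft.
Total head at P-7: h = z + ψ = 760.66 + 34.38 = 795.04 ft.
Head difference: h(P-4) − h(P-7) = 777.79 − 795.04 = -17.25 ft.
Hydraulic gradient: i = |Δh| / L = 17.25 / 6694 = 0.00258.

i ≈ 0.00258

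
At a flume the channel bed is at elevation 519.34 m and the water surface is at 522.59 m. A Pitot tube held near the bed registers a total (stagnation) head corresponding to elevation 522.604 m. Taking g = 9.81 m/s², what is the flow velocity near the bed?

Near the bed, under hydrostatic conditions, the piezometric head (z + ψ) equals the free-surface elevation, 522.59 m.
Velocity head = total − piezometric = 522.604 − 522.59 = 0.014 m.
v = √(2g·h_v) = √(2 × 9.81 × 0.014) = 0.524 m/s.

v ≈ 0.524 m/s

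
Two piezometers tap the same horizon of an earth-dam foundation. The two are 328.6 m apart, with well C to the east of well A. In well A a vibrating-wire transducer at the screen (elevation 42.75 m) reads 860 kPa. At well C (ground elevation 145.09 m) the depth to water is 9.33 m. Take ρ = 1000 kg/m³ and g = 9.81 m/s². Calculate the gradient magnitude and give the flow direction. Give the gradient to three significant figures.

i ≈ 0.0163; groundwater flows toward the west

Pressure head at well A: ψ = P/(ρg) = 860×1000 / (1000 × 9.81) = 87.67 m.
Total head at well A: h = z + ψ = 42.75 + 87.67 = 130.42 m.
Total head at well C: h = 145.09 − 9.33 = 135.76 m.
Head difference: h(well A) − h(well C) = 130.42 − 135.76 = -5.34 m.
Hydraulic gradient: i = |Δh| / L = 5.34 / 328.6 = 0.0163.
Flow is from higher to lower head: from well C toward well A, i.e. toward the west.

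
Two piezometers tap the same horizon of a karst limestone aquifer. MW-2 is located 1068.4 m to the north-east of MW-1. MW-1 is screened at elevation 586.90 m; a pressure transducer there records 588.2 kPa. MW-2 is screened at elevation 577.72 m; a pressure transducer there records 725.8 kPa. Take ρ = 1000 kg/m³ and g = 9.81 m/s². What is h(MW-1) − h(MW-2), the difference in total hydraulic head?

Δh ≈ -4.85 m

Pressure head at MW-1: ψ = P/(ρg) = 588.2×1000 / (1000 × 9.81) = 59.96 m.
Total head at MW-1: h = z + ψ = 586.90 + 59.96 = 646.86 m.
Pressure head at MW-2: ψ = P/(ρg) = 725.8×1000 / (1000 × 9.81) = 73.99 m.
Total head at MW-2: h = z + ψ = 577.72 + 73.99 = 651.71 m.
Head difference: h(MW-1) − h(MW-2) = 646.86 − 651.71 = -4.85 m.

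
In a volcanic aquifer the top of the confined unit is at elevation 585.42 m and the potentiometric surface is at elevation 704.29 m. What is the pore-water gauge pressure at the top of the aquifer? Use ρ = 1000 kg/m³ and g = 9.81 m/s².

P ≈ 1170 kPa

Pressure head at the aquifer top: ψ = h − z = 704.29 − 585.42 = 118.87 m.
P = ρgψ = 1000 × 9.81 × 118.87 = 1166115 Pa ≈ 1170 kPa.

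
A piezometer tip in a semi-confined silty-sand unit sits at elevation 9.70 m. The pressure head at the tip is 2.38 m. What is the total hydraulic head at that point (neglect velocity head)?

h ≈ 12.08 m

h = z + ψ = 9.70 + 2.38 = 12.08 m.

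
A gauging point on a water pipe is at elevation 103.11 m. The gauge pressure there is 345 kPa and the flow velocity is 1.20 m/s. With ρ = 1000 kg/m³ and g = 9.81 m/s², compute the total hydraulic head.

h ≈ 138.35 m

Pressure head ψ = P/(ρg) = 345×1000 / (1000 × 9.81) = 35.17 m.
Velocity head = v²/(2g) = 1.20² / (2 × 9.81) = 0.073 m.
h = z + ψ + v²/(2g) = 103.11 + 35.17 + 0.073 = 138.35 m.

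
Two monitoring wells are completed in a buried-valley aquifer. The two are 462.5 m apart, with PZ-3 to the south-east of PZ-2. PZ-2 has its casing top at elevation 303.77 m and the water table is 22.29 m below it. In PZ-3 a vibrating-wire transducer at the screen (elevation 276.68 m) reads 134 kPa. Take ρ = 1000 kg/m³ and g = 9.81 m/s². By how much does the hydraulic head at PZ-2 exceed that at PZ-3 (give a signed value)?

Total head at PZ-2: h = 303.77 − 22.29 = 281.48 m.
Pressure head at PZ-3: ψ = P/(ρg) = 134×1000 / (1000 × 9.81) = 13.66 m.
Total head at PZ-3: h = z + ψ = 276.68 + 13.66 = 290.34 m.
Head difference: h(PZ-2) − h(PZ-3) = 281.48 − 290.34 = -8.86 m.

Δh ≈ -8.86 m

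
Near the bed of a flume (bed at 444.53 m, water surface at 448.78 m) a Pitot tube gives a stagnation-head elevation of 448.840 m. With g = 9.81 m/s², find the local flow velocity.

Near the bed, under hydrostatic conditions, the piezometric head (z + ψ) equals the free-surface elevation, 448.78 m.
Velocity head = total − piezometric = 448.840 − 448.78 = 0.060 m.
v = √(2g·h_v) = √(2 × 9.81 × 0.060) = 1.08 m/s.

v ≈ 1.08 m/s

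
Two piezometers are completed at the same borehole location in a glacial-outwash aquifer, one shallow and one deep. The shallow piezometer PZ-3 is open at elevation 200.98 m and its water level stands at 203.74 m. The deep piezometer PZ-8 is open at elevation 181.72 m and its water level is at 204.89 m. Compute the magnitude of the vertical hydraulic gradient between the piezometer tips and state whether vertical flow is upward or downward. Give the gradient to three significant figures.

|i_v| ≈ 0.0597; vertical flow is upward

Total head at PZ-3: h = 203.74 m (water level in the standpipe).
Total head at PZ-8: h = 204.89 m.
Δh = h(PZ-3) − h(PZ-8) = 203.74 − 204.89 = -1.15 m.
Vertical separation Δz = 200.98 − 181.72 = 19.26 m.
|i_v| = |Δh| / Δz = 1.15 / 19.26 = 0.0597.
Head is higher in the deep piezometer, so vertical flow is upward (discharge condition).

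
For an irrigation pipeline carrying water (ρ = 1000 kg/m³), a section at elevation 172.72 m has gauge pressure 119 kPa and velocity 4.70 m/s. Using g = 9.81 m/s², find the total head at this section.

Pressure head ψ = P/(ρg) = 119×1000 / (1000 × 9.81) = 12.13 m.
Velocity head = v²/(2g) = 4.70² / (2 × 9.81) = 1.126 m.
h = z + ψ + v²/(2g) = 172.72 + 12.13 + 1.126 = 185.98 m.

h ≈ 185.98 m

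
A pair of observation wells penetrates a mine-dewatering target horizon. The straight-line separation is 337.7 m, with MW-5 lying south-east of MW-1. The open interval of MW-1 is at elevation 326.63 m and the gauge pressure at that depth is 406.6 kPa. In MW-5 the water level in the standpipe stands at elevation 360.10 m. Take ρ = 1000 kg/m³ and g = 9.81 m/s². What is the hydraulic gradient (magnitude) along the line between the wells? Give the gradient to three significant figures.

Pressure head at MW-1: ψ = P/(ρg) = 406.6×1000 / (1000 × 9.81) = 41.45 m.
Total head at MW-1: h = z + ψ = 326.63 + 41.45 = 368.08 m.
Total head at MW-5: h = 360.10 m (water level in the piezometer is the total head).
Head difference: h(MW-1) − h(MW-5) = 368.08 − 360.10 = 7.98 m.
Hydraulic gradient: i = |Δh| / L = 7.98 / 337.7 = 0.0236.

i ≈ 0.0236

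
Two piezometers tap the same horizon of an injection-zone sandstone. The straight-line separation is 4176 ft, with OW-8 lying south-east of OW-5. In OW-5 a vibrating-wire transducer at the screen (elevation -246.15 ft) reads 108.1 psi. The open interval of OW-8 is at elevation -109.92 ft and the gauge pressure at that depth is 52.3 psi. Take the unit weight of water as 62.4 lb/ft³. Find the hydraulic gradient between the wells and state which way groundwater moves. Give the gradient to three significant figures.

Pressure head at OW-5: ψ = 144·P/γ = 144 × 108.1 / 62.4 = 249.46 ft.
Total head at OW-5: h = z + ψ = -246.15 + 249.46 = 3.31 ft.
Pressure head at OW-8: ψ = 144·P/γ = 144 × 52.3 / 62.4 = 120.69 ft.
Total head at OW-8: h = z + ψ = -109.92 + 120.69 = 10.77 ft.
Head difference: h(OW-5) − h(OW-8) = 3.31 − 10.77 = -7.46 ft.
Hydraulic gradient: i = |Δh| / L = 7.46 / 4176 = 0.00179.
Flow is from higher to lower head: from OW-8 toward OW-5, i.e. toward the north-west.

i ≈ 0.00179; groundwater flows toward the north-west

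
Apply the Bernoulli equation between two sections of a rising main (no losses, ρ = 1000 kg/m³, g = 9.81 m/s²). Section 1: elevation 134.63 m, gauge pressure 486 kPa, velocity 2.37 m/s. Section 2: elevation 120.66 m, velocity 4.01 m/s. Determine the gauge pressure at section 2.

Pressure head at 1: ψ₁ = P₁/(ρg) = 486×1000 / (1000 × 9.81) = 49.54 m.
Velocity heads: v₁²/2g = 2.37²/19.62 = 0.286 m; v₂²/2g = 4.01²/19.62 = 0.820 m.
Total head H = z₁ + ψ₁ + v₁²/2g = 134.63 + 49.54 + 0.286 = 184.46 m.
ψ₂ = H − z₂ − v₂²/2g = 184.46 − 120.66 − 0.820 = 62.98 m.
P₂ = ρgψ₂ = 1000 × 9.81 × 62.98 ≈ 618 kPa.

P₂ ≈ 618 kPa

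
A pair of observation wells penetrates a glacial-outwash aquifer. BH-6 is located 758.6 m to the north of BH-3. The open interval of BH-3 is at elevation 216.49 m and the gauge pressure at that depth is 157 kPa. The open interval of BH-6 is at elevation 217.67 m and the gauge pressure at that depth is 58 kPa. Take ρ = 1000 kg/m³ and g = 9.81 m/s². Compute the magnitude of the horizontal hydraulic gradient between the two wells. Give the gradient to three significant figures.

i ≈ 0.0117

Pressure head at BH-3: ψ = P/(ρg) = 157×1000 / (1000 × 9.81) = 16.00 m.
Total head at BH-3: h = z + ψ = 216.49 + 16.00 = 232.49 m.
Pressure head at BH-6: ψ = P/(ρg) = 58×1000 / (1000 × 9.81) = 5.91 m.
Total head at BH-6: h = z + ψ = 217.67 + 5.91 = 223.58 m.
Head difference: h(BH-3) − h(BH-6) = 232.49 − 223.58 = 8.91 m.
Hydraulic gradient: i = |Δh| / L = 8.91 / 758.6 = 0.0117.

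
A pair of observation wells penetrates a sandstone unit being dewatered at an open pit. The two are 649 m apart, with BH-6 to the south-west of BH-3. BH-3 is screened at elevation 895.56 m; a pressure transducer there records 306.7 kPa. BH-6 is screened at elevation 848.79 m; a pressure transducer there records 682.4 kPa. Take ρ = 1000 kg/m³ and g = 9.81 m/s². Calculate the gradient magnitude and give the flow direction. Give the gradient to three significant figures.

Pressure head at BH-3: ψ = P/(ρg) = 306.7×1000 / (1000 × 9.81) = 31.26 m.
Total head at BH-3: h = z + ψ = 895.56 + 31.26 = 926.82 m.
Pressure head at BH-6: ψ = P/(ρg) = 682.4×1000 / (1000 × 9.81) = 69.56 m.
Total head at BH-6: h = z + ψ = 848.79 + 69.56 = 918.35 m.
Head difference: h(BH-3) − h(BH-6) = 926.82 − 918.35 = 8.47 m.
Hydraulic gradient: i = |Δh| / L = 8.47 / 649 = 0.0131.
Flow is from higher to lower head: from BH-3 toward BH-6, i.e. toward the south-west.

i ≈ 0.0131; groundwater flows toward the south-west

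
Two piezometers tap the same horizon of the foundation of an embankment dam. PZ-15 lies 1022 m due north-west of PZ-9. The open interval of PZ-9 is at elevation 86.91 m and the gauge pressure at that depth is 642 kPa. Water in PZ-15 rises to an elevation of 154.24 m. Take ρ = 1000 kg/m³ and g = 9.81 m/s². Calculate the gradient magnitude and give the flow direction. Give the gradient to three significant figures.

i ≈ 0.00185; groundwater flows toward the south-east

Pressure head at PZ-9: ψ = P/(ρg) = 642×1000 / (1000 × 9.81) = 65.44 m.
Total head at PZ-9: h = z + ψ = 86.91 + 65.44 = 152.35 m.
Total head at PZ-15: h = 154.24 m (water level in the piezometer is the total head).
Head difference: h(PZ-9) − h(PZ-15) = 152.35 − 154.24 = -1.89 m.
Hydraulic gradient: i = |Δh| / L = 1.89 / 1022 = 0.00185.
Flow is from higher to lower head: from PZ-15 toward PZ-9, i.e. toward the south-east.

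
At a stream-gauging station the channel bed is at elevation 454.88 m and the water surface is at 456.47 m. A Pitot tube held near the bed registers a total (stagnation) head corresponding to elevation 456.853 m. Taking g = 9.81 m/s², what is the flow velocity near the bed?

v ≈ 2.74 m/s

Near the bed, under hydrostatic conditions, the piezometric head (z + ψ) equals the free-surface elevation, 456.47 m.
Velocity head = total − piezometric = 456.853 − 456.47 = 0.383 m.
v = √(2g·h_v) = √(2 × 9.81 × 0.383) = 2.74 m/s.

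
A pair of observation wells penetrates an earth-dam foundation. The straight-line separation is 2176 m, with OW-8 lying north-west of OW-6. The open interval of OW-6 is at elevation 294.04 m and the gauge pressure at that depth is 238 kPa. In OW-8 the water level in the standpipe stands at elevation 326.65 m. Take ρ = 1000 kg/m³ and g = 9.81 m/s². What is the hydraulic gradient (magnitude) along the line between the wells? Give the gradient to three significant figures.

Pressure head at OW-6: ψ = P/(ρg) = 238×1000 / (1000 × 9.81) = 24.26 m.
Total head at OW-6: h = z + ψ = 294.04 + 24.26 = 318.30 m.
Total head at OW-8: h = 326.65 m (water level in the piezometer is the total head).
Head difference: h(OW-6) − h(OW-8) = 318.30 − 326.65 = -8.35 m.
Hydraulic gradient: i = |Δh| / L = 8.35 / 2176 = 0.00384.

i ≈ 0.00384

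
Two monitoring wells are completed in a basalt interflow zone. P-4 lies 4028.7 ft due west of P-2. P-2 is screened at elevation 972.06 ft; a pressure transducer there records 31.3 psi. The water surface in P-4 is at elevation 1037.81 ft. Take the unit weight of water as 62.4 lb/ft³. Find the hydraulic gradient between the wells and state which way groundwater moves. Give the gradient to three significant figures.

i ≈ 0.00161; groundwater flows toward the west

Pressure head at P-2: ψ = 144·P/γ = 144 × 31.3 / 62.4 = 72.23 ft.
Total head at P-2: h = z + ψ = 972.06 + 72.23 = 1044.29 ft.
Total head at P-4: h = 1037.81 ft (water level in the piezometer is the total head).
Head difference: h(P-2) − h(P-4) = 1044.29 − 1037.81 = 6.48 ft.
Hydraulic gradient: i = |Δh| / L = 6.48 / 4028.7 = 0.00161.
Flow is from higher to lower head: from P-2 toward P-4, i.e. toward the west.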